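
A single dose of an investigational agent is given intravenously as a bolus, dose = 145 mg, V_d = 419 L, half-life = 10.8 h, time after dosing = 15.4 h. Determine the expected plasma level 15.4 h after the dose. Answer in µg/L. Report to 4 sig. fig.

128.8 µg/L

C₀ = Dose / Vd = 145.0 / 419 = 0.3461 mg/L
k = ln2 / t½ = 0.693147 / 10.8 = 0.06418 h⁻¹
C = C₀ · e^(−k·t) = 0.3461 × e^(−0.06418 × 15.4)
  = 0.3461 × 0.3722 = 0.1288 mg/L
Convert: 0.1288 mg/L × 1000 = 128.8 µg/L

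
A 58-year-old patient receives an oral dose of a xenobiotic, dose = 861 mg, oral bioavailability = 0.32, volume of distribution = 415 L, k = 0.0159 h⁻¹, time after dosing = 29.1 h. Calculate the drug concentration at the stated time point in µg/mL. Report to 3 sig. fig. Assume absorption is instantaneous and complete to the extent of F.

0.418 µg/mL

Amount reaching circulation = F × Dose = 0.32 × 861.0 = 275.5 mg
C₀ = F·Dose / Vd = 275.5 / 415 = 0.6639 mg/L
C = C₀ · e^(−k·t) = 0.6639 × e^(−0.01590 × 29.1)
  = 0.6639 × 0.6296 = 0.4180 mg/L
(0.4180 mg/L = 0.4180 µg/mL)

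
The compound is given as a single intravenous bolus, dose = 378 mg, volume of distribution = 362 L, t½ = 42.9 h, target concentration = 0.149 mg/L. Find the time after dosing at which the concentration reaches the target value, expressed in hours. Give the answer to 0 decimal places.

C₀ = Dose / Vd = 378.0 / 362 = 1.044 mg/L
k = ln2 / t½ = 0.693147 / 42.9 = 0.01616 h⁻¹
t = ln(C₀ / C) / k = ln(1.044 / 0.149) / 0.01616
  = ln(7.007) / 0.01616 = 1.947 / 0.01616 = 120.5 h

121 h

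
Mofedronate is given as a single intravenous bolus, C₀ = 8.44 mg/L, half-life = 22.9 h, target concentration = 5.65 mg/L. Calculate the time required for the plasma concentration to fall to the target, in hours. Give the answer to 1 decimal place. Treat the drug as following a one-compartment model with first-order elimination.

13.3 h

k = ln2 / t½ = 0.693147 / 22.9 = 0.03027 h⁻¹
t = ln(C₀ / C) / k = ln(8.440 / 5.65) / 0.03027
  = ln(1.494) / 0.03027 = 0.4015 / 0.03027 = 13.26 h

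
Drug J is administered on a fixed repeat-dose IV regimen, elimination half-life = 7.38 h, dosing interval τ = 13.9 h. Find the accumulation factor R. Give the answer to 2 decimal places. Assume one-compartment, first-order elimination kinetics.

1.37

k = ln2 / t½ = 0.693147 / 7.38 = 0.09392 h⁻¹
e^(−kτ) = e^(−0.09392 × 13.9) = 0.2710
Accumulation ratio R = 1 / (1 − e^(−kτ)) = 1 / (1 − 0.2710) = 1.372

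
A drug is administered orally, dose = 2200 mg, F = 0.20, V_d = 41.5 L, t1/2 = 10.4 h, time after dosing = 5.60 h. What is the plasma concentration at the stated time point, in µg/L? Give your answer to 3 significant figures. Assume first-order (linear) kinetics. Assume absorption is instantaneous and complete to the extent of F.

7300 µg/L

Amount reaching circulation = F × Dose = 0.20 × 2200 = 440.0 mg
C₀ = F·Dose / Vd = 440.0 / 41.5 = 10.60 mg/L
k = ln2 / t½ = 0.693147 / 10.4 = 0.06665 h⁻¹
C = C₀ · e^(−k·t) = 10.60 × e^(−0.06665 × 5.60)
  = 10.60 × 0.6885 = 7.298 mg/L
Convert: 7.298 mg/L × 1000 = 7298 µg/L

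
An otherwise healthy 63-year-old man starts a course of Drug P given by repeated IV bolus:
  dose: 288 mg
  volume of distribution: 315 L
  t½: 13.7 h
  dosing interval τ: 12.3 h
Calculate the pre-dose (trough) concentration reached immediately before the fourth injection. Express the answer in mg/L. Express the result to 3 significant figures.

0.895 mg/L

C₀ per dose = Dose / Vd = 288 / 315 = 0.9143 mg/L
k = ln2 / t½ = 0.693147 / 13.7 = 0.05059 h⁻¹
Fraction remaining after one interval: r = e^(−kτ) = e^(−0.05059 × 12.3) = 0.5367
Before dose 4, 3 doses have been given (aged 1τ, 2τ, 3τ).
C_trough = C₀ × (r + r² + … + r^3) = C₀ × r(1−r^3)/(1−r)
        = 0.9143 × 0.5367 × (1 − 0.1546) / (1 − 0.5367) = 0.8954 mg/L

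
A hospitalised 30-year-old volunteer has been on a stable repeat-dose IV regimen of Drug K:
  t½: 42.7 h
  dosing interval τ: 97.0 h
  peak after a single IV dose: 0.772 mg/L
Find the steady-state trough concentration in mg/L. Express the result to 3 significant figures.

0.202 mg/L

k = ln2 / t½ = 0.693147 / 42.7 = 0.01623 h⁻¹
e^(−kτ) = e^(−0.01623 × 97.0) = 0.2072
Accumulation ratio R = 1 / (1 − e^(−kτ)) = 1 / (1 − 0.2072) = 1.261
Steady-state trough = C₀ × R × e^(−kτ) = 0.772 × 1.261 × 0.2072 = 0.2017 mg/L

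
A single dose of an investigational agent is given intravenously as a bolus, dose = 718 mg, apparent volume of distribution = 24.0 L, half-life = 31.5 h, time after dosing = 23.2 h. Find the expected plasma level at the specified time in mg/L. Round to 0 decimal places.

C₀ = Dose / Vd = 718.0 / 24.0 = 29.92 mg/L
k = ln2 / t½ = 0.693147 / 31.5 = 0.02200 h⁻¹
C = C₀ · e^(−k·t) = 29.92 × e^(−0.02200 × 23.2)
  = 29.92 × 0.6003 = 17.96 mg/L

18 mg/L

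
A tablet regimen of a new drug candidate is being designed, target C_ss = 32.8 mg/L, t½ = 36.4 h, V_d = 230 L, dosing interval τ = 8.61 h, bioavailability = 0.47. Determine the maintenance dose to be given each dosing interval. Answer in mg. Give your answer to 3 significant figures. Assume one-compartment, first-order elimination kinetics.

2630 mg

k = ln2 / t½ = 0.693147 / 36.4 = 0.01904 h⁻¹
CL = k × Vd = 0.01904 × 230 = 4.379 L/h
At steady state, F × (Dose/τ) = Css × CL.
Dose = Css × CL × τ / F = 32.8 × 4.379 × 8.61 / 0.47 = 2631 mg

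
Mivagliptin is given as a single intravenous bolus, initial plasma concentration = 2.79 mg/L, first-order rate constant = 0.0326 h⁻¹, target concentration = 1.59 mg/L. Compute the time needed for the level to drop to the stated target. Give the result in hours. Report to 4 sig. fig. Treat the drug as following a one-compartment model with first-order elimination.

t = ln(C₀ / C) / k = ln(2.790 / 1.59) / 0.03260
  = ln(1.755) / 0.03260 = 0.5625 / 0.03260 = 17.25 h

17.25 h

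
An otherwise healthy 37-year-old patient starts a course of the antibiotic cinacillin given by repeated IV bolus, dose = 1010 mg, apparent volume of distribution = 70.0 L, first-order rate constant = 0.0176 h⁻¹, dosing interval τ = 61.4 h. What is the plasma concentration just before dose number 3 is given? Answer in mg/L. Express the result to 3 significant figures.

C₀ per dose = Dose / Vd = 1010 / 70.0 = 14.43 mg/L
Fraction remaining after one interval: r = e^(−kτ) = e^(−0.01760 × 61.4) = 0.3394
Before dose 3, 2 doses have been given (aged 1τ, 2τ).
C_trough = C₀ × (r + r²) = 14.43 × (0.3394 + 0.1152) = 6.560 mg/L

6.56 mg/L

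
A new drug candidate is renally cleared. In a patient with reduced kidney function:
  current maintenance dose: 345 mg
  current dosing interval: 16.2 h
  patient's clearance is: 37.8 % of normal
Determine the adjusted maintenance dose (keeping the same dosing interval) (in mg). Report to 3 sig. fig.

To keep the same average steady-state level, dosing rate must scale with clearance.
CL ratio = 37.8 / 100 = 0.3780
New dose (same interval) = 345 × 0.3780 = 130.4 mg

130 mg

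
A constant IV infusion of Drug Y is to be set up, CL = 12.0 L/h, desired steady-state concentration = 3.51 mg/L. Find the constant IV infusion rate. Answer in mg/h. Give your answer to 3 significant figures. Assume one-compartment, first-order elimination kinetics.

42.1 mg/h

At steady state, infusion rate R₀ = Css × CL = 3.51 × 12.00 = 42.12 mg/h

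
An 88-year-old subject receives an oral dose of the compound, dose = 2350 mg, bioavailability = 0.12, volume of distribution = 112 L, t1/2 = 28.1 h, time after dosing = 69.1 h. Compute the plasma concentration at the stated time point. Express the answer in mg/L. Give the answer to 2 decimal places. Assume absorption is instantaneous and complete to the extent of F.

Amount reaching circulation = F × Dose = 0.12 × 2350 = 282.0 mg
C₀ = F·Dose / Vd = 282.0 / 112 = 2.518 mg/L
k = ln2 / t½ = 0.693147 / 28.1 = 0.02467 h⁻¹
C = C₀ · e^(−k·t) = 2.518 × e^(−0.02467 × 69.1)
  = 2.518 × 0.1818 = 0.4578 mg/L

0.46 mg/L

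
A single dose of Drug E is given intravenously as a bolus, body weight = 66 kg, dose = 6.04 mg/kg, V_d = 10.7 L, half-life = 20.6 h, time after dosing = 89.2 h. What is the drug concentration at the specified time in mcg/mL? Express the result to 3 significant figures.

1.85 mcg/mL

Total dose = 6.04 × 66 = 398.6 mg
C₀ = Dose / Vd = 398.6 / 10.7 = 37.25 mg/L
k = ln2 / t½ = 0.693147 / 20.6 = 0.03365 h⁻¹
C = C₀ · e^(−k·t) = 37.25 × e^(−0.03365 × 89.2)
  = 37.25 × 0.04971 = 1.852 mg/L
(1.852 mg/L = 1.852 mcg/mL)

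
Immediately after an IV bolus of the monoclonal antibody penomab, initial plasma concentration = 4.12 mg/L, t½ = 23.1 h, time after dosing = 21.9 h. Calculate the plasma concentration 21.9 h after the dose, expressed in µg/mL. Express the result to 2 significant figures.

k = ln2 / t½ = 0.693147 / 23.1 = 0.03001 h⁻¹
C = C₀ · e^(−k·t) = 4.120 × e^(−0.03001 × 21.9)
  = 4.120 × 0.5183 = 2.135 mg/L
(2.135 mg/L = 2.135 µg/mL)

2.1 µg/mL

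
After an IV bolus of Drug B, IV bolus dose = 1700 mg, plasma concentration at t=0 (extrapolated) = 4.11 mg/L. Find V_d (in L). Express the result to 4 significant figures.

413.6 L

Vd = Dose / C₀ = 1700 / 4.11 = 413.6 L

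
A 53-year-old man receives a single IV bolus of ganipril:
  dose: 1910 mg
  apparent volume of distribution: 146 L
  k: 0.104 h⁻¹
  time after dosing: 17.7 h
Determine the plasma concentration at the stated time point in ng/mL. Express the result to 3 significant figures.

2080 ng/mL

C₀ = Dose / Vd = 1910 / 146 = 13.08 mg/L
C = C₀ · e^(−k·t) = 13.08 × e^(−0.1040 × 17.7)
  = 13.08 × 0.1587 = 2.076 mg/L
Convert: 2.076 mg/L × 1000 = 2076 ng/mL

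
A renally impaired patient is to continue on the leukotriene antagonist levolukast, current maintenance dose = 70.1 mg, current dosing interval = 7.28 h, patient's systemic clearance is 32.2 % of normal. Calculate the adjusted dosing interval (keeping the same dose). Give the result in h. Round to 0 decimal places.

To keep the same average steady-state level, dosing rate must scale with clearance.
CL ratio = 32.2 / 100 = 0.3220
New interval (same dose) = 7.28 / 0.3220 = 22.61 h

23 h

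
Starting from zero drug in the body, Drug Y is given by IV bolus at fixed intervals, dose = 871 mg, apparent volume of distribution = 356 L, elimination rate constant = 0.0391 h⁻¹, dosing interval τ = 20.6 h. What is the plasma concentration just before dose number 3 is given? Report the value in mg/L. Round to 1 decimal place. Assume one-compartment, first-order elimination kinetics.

1.6 mg/L

C₀ per dose = Dose / Vd = 871 / 356 = 2.447 mg/L
Fraction remaining after one interval: r = e^(−kτ) = e^(−0.03910 × 20.6) = 0.4469
Before dose 3, 2 doses have been given (aged 1τ, 2τ).
C_trough = C₀ × (r + r²) = 2.447 × (0.4469 + 0.1997) = 1.582 mg/L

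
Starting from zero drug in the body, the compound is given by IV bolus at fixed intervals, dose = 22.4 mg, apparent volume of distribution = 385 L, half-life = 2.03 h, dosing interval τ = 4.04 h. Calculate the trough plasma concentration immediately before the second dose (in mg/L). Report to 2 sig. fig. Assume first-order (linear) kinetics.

C₀ per dose = Dose / Vd = 22.4 / 385 = 0.05818 mg/L
k = ln2 / t½ = 0.693147 / 2.03 = 0.3415 h⁻¹
Fraction remaining after one interval: r = e^(−kτ) = e^(−0.3415 × 4.04) = 0.2517
Before dose 2, 1 dose has been given (aged 1τ).
C_trough = C₀ × r = 0.05818 × 0.2517 = 0.01464 mg/L

0.015 mg/L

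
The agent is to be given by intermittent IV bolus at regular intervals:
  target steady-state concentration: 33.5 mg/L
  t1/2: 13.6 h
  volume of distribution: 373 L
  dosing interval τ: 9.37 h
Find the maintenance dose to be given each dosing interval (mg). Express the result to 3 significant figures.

5970 mg

k = ln2 / t½ = 0.693147 / 13.6 = 0.05097 h⁻¹
CL = k × Vd = 0.05097 × 373 = 19.01 L/h
At steady state, Dose/τ = Css × CL.
Dose = Css × CL × τ = 33.5 × 19.01 × 9.37 = 5967 mg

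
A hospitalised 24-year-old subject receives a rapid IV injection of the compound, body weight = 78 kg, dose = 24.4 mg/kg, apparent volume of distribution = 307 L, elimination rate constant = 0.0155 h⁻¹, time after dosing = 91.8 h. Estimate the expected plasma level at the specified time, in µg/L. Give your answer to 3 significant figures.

1490 µg/L

Total dose = 24.4 × 78 = 1903 mg
C₀ = Dose / Vd = 1903 / 307 = 6.199 mg/L
C = C₀ · e^(−k·t) = 6.199 × e^(−0.01550 × 91.8)
  = 6.199 × 0.2410 = 1.494 mg/L
Convert: 1.494 mg/L × 1000 = 1494 µg/L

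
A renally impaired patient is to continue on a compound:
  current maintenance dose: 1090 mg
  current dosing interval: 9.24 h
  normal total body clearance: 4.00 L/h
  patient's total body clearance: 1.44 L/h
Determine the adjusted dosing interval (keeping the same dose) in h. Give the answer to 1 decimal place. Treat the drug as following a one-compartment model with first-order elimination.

25.7 h

To keep the same average steady-state level, dosing rate must scale with clearance.
CL ratio = 1.44 / 4.00 = 0.3600
New interval (same dose) = 9.24 / 0.3600 = 25.67 h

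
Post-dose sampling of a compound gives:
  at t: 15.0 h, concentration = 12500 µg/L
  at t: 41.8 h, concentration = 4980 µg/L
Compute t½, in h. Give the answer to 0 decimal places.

k = ln(C₁/C₂) / (t₂ − t₁) = ln(12500/4980) / (41.8 − 15.0)
  = 0.9203 / 26.80 = 0.03434 h⁻¹
t½ = ln2 / k = 0.693147 / 0.03434 = 20.18 h

20 h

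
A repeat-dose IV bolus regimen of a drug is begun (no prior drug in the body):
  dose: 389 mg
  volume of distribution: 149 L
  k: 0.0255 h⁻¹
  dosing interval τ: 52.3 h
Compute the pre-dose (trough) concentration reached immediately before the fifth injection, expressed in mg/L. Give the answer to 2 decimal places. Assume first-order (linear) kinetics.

0.93 mg/L

C₀ per dose = Dose / Vd = 389 / 149 = 2.611 mg/L
Fraction remaining after one interval: r = e^(−kτ) = e^(−0.02550 × 52.3) = 0.2635
Before dose 5, 4 doses have been given (aged 1τ, 2τ, 3τ, 4τ).
C_trough = C₀ × (r + r² + … + r^4) = C₀ × r(1−r^4)/(1−r)
        = 2.611 × 0.2635 × (1 − 0.004821) / (1 − 0.2635) = 0.9296 mg/L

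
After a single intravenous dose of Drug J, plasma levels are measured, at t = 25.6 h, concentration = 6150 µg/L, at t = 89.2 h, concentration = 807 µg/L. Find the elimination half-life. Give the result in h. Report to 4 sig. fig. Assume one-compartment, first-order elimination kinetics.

k = ln(C₁/C₂) / (t₂ − t₁) = ln(6150/807) / (89.2 − 25.6)
  = 2.031 / 63.60 = 0.03193 h⁻¹
t½ = ln2 / k = 0.693147 / 0.03193 = 21.71 h

21.71 h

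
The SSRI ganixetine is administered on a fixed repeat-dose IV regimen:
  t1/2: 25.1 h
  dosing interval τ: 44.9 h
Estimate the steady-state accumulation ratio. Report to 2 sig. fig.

1.4

k = ln2 / t½ = 0.693147 / 25.1 = 0.02762 h⁻¹
e^(−kτ) = e^(−0.02762 × 44.9) = 0.2893
Accumulation ratio R = 1 / (1 − e^(−kτ)) = 1 / (1 − 0.2893) = 1.407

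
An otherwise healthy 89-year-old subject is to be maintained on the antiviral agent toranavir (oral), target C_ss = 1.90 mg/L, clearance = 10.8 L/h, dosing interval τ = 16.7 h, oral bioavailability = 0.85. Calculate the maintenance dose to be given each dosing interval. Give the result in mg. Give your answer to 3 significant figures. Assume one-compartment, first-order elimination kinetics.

403 mg

At steady state, F × (Dose/τ) = Css × CL.
Dose = Css × CL × τ / F = 1.90 × 10.80 × 16.7 / 0.85 = 403.2 mg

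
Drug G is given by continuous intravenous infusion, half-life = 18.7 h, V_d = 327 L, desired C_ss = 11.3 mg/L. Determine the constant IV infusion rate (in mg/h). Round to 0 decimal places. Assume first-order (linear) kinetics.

137 mg/h

k = ln2 / t½ = 0.693147 / 18.7 = 0.03707 h⁻¹
CL = k × Vd = 0.03707 × 327 = 12.12 L/h
At steady state, infusion rate R₀ = Css × CL = 11.3 × 12.12 = 137.0 mg/h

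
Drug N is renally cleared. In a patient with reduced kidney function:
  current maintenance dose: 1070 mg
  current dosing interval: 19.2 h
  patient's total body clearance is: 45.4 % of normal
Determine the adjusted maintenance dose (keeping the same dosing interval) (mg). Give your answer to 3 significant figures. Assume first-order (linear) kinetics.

486 mg

To keep the same average steady-state level, dosing rate must scale with clearance.
CL ratio = 45.4 / 100 = 0.4540
New dose (same interval) = 1070 × 0.4540 = 485.8 mg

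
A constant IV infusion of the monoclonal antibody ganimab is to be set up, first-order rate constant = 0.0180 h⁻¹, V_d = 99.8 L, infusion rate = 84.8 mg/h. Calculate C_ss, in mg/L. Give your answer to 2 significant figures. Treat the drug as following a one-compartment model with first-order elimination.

47 mg/L

CL = k × Vd = 0.01800 × 99.8 = 1.796 L/h
At steady state Css = R₀ / CL = 84.8 / 1.796 = 47.22 mg/L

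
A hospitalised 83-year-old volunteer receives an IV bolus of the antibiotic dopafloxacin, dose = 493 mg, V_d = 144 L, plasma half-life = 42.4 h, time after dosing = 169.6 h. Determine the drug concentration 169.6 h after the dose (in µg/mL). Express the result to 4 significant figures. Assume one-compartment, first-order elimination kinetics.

C₀ = Dose / Vd = 493.0 / 144 = 3.424 mg/L
k = ln2 / t½ = 0.693147 / 42.4 = 0.01635 h⁻¹
t / t½ = 169.6 / 42.4 = 4 half-lives
C = C₀ × (1/2)^4 = 3.424 × 0.06250 = 0.2140 mg/L
(0.2140 mg/L = 0.2140 µg/mL)

0.2140 µg/mL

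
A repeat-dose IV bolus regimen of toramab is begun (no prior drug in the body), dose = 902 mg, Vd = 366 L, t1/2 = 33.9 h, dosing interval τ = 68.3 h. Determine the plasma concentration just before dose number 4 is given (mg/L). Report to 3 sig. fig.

C₀ per dose = Dose / Vd = 902 / 366 = 2.464 mg/L
k = ln2 / t½ = 0.693147 / 33.9 = 0.02045 h⁻¹
Fraction remaining after one interval: r = e^(−kτ) = e^(−0.02045 × 68.3) = 0.2474
Before dose 4, 3 doses have been given (aged 1τ, 2τ, 3τ).
C_trough = C₀ × (r + r² + … + r^3) = C₀ × r(1−r^3)/(1−r)
        = 2.464 × 0.2474 × (1 − 0.01514) / (1 − 0.2474) = 0.7977 mg/L

0.798 mg/L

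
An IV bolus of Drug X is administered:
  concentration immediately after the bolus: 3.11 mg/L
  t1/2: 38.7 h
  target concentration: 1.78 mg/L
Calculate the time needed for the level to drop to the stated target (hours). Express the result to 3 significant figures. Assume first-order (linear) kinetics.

k = ln2 / t½ = 0.693147 / 38.7 = 0.01791 h⁻¹
t = ln(C₀ / C) / k = ln(3.110 / 1.78) / 0.01791
  = ln(1.747) / 0.01791 = 0.5579 / 0.01791 = 31.15 h

31.2 h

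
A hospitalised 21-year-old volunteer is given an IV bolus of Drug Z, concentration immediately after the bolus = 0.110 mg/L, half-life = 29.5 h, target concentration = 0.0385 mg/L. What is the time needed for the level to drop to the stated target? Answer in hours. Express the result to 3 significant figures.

k = ln2 / t½ = 0.693147 / 29.5 = 0.02350 h⁻¹
t = ln(C₀ / C) / k = ln(0.1100 / 0.0385) / 0.02350
  = ln(2.857) / 0.02350 = 1.050 / 0.02350 = 44.68 h

44.7 h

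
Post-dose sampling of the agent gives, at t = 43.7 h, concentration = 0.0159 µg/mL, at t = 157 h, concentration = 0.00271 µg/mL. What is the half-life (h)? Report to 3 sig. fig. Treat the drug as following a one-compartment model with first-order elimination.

44.4 h

k = ln(C₁/C₂) / (t₂ − t₁) = ln(0.0159/0.00271) / (157 − 43.7)
  = 1.769 / 113.3 = 0.01561 h⁻¹
t½ = ln2 / k = 0.693147 / 0.01561 = 44.40 h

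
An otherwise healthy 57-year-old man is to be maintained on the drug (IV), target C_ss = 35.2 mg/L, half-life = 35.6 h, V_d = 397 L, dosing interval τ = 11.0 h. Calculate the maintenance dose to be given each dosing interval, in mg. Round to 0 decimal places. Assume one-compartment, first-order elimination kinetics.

2993 mg

k = ln2 / t½ = 0.693147 / 35.6 = 0.01947 h⁻¹
CL = k × Vd = 0.01947 × 397 = 7.730 L/h
At steady state, Dose/τ = Css × CL.
Dose = Css × CL × τ = 35.2 × 7.730 × 11.0 = 2993 mg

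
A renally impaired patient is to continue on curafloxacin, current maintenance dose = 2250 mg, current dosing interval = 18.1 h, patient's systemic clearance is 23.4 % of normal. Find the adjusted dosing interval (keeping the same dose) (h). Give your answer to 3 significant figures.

77.4 h

To keep the same average steady-state level, dosing rate must scale with clearance.
CL ratio = 23.4 / 100 = 0.2340
New interval (same dose) = 18.1 / 0.2340 = 77.35 h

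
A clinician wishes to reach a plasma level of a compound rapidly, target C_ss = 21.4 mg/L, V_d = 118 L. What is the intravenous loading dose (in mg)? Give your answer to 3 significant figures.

2530 mg

LD = Css × Vd = 21.4 × 118 = 2525 mg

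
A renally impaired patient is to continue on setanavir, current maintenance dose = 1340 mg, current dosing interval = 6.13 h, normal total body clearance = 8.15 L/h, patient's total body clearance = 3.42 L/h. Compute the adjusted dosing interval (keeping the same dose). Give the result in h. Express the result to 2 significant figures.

15 h

To keep the same average steady-state level, dosing rate must scale with clearance.
CL ratio = 3.42 / 8.15 = 0.4196
New interval (same dose) = 6.13 / 0.4196 = 14.61 h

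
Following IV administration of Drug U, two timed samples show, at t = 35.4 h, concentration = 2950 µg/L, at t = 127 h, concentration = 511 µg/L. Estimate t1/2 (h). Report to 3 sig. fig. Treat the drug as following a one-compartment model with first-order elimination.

k = ln(C₁/C₂) / (t₂ − t₁) = ln(2950/511) / (127 − 35.4)
  = 1.753 / 91.60 = 0.01914 h⁻¹
t½ = ln2 / k = 0.693147 / 0.01914 = 36.21 h

36.2 h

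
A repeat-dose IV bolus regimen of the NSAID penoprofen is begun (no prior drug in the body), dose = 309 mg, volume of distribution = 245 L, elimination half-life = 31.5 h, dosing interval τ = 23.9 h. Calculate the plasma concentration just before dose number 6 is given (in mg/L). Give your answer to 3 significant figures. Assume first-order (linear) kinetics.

C₀ per dose = Dose / Vd = 309 / 245 = 1.261 mg/L
k = ln2 / t½ = 0.693147 / 31.5 = 0.02200 h⁻¹
Fraction remaining after one interval: r = e^(−kτ) = e^(−0.02200 × 23.9) = 0.5911
Before dose 6, 5 doses have been given (aged 1τ, 2τ, 3τ, 4τ, 5τ).
C_trough = C₀ × (r + r² + … + r^5) = C₀ × r(1−r^5)/(1−r)
        = 1.261 × 0.5911 × (1 − 0.07216) / (1 − 0.5911) = 1.691 mg/L

1.69 mg/L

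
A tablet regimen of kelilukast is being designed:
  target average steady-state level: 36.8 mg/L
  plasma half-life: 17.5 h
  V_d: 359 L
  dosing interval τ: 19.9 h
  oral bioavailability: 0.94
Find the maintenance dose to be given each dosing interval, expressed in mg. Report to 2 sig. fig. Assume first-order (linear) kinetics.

11000 mg

k = ln2 / t½ = 0.693147 / 17.5 = 0.03961 h⁻¹
CL = k × Vd = 0.03961 × 359 = 14.22 L/h
At steady state, F × (Dose/τ) = Css × CL.
Dose = Css × CL × τ / F = 36.8 × 14.22 × 19.9 / 0.94 = 11080 mg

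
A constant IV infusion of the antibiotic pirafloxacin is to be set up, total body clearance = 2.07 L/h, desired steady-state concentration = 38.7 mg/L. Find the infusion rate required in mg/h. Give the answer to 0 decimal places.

80 mg/h

At steady state, infusion rate R₀ = Css × CL = 38.7 × 2.070 = 80.11 mg/h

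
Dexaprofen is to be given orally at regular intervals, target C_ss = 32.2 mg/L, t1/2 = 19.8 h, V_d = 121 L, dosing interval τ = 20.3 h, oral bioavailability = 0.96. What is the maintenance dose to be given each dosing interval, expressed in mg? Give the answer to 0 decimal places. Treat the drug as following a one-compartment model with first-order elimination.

2884 mg

k = ln2 / t½ = 0.693147 / 19.8 = 0.03501 h⁻¹
CL = k × Vd = 0.03501 × 121 = 4.236 L/h
At steady state, F × (Dose/τ) = Css × CL.
Dose = Css × CL × τ / F = 32.2 × 4.236 × 20.3 / 0.96 = 2884 mg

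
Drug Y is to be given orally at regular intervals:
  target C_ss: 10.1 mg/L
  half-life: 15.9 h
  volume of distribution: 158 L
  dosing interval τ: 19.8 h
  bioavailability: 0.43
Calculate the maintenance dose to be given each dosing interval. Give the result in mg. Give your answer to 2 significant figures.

k = ln2 / t½ = 0.693147 / 15.9 = 0.04359 h⁻¹
CL = k × Vd = 0.04359 × 158 = 6.887 L/h
At steady state, F × (Dose/τ) = Css × CL.
Dose = Css × CL × τ / F = 10.1 × 6.887 × 19.8 / 0.43 = 3203 mg

3200 mg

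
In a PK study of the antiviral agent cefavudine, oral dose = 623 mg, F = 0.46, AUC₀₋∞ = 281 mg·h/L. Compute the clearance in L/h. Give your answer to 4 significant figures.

1.020 L/h

CL = F·Dose / AUC = 0.46 × 623 / 281 = 1.020 L/h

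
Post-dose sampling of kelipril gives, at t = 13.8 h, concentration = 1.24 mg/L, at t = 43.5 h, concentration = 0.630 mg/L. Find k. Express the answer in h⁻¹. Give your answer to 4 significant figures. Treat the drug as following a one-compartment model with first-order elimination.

0.02280 h⁻¹

k = ln(C₁/C₂) / (t₂ − t₁) = ln(1.24/0.630) / (43.5 − 13.8)
  = 0.6771 / 29.70 = 0.02280 h⁻¹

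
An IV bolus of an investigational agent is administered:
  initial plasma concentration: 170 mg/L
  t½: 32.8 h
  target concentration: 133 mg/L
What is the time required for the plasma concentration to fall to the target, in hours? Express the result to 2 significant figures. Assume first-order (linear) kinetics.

k = ln2 / t½ = 0.693147 / 32.8 = 0.02113 h⁻¹
t = ln(C₀ / C) / k = ln(170.0 / 133) / 0.02113
  = ln(1.278) / 0.02113 = 0.2453 / 0.02113 = 11.61 h

12 h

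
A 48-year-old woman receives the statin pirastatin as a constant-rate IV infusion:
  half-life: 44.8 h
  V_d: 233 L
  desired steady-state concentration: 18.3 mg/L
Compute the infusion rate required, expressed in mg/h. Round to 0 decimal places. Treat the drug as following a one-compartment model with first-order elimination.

k = ln2 / t½ = 0.693147 / 44.8 = 0.01547 h⁻¹
CL = k × Vd = 0.01547 × 233 = 3.605 L/h
At steady state, infusion rate R₀ = Css × CL = 18.3 × 3.605 = 65.97 mg/h

66 mg/h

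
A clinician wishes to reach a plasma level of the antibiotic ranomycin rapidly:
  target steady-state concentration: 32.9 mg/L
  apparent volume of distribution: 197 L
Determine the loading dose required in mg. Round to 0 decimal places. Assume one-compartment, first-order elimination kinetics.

6481 mg

LD = Css × Vd = 32.9 × 197 = 6481 mg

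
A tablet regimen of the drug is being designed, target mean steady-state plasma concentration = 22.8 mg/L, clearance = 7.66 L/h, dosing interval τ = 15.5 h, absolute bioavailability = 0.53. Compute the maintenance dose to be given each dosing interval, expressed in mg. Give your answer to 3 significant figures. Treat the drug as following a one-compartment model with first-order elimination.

At steady state, F × (Dose/τ) = Css × CL.
Dose = Css × CL × τ / F = 22.8 × 7.660 × 15.5 / 0.53 = 5108 mg

5110 mg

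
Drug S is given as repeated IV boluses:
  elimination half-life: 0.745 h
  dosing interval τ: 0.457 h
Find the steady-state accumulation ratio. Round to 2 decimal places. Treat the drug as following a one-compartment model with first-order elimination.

k = ln2 / t½ = 0.693147 / 0.745 = 0.9304 h⁻¹
e^(−kτ) = e^(−0.9304 × 0.457) = 0.6536
Accumulation ratio R = 1 / (1 − e^(−kτ)) = 1 / (1 − 0.6536) = 2.887

2.89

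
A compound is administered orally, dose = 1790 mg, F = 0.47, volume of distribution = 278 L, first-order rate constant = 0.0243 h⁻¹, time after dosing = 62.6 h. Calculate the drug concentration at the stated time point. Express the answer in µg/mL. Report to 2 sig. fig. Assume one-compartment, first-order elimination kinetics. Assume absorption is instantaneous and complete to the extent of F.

Amount reaching circulation = F × Dose = 0.47 × 1790 = 841.3 mg
C₀ = F·Dose / Vd = 841.3 / 278 = 3.026 mg/L
C = C₀ · e^(−k·t) = 3.026 × e^(−0.02430 × 62.6)
  = 3.026 × 0.2185 = 0.6612 mg/L
(0.6612 mg/L = 0.6612 µg/mL)

0.66 µg/mL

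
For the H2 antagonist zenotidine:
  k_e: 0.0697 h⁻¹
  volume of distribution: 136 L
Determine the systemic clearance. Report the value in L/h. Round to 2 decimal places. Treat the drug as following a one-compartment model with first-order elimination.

CL = k × Vd = 0.0697 × 136 = 9.479 L/h

9.48 L/h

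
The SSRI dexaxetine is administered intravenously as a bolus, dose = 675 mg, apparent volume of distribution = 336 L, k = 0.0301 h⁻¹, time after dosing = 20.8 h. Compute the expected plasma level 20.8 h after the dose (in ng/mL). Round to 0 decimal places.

C₀ = Dose / Vd = 675.0 / 336 = 2.009 mg/L
C = C₀ · e^(−k·t) = 2.009 × e^(−0.03010 × 20.8)
  = 2.009 × 0.5347 = 1.074 mg/L
Convert: 1.074 mg/L × 1000 = 1074 ng/mL

1074 ng/mL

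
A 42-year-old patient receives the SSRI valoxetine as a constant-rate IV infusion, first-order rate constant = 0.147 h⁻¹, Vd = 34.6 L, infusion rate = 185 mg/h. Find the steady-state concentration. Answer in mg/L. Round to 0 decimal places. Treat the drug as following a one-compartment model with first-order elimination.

36 mg/L

CL = k × Vd = 0.1470 × 34.6 = 5.086 L/h
At steady state Css = R₀ / CL = 185 / 5.086 = 36.37 mg/L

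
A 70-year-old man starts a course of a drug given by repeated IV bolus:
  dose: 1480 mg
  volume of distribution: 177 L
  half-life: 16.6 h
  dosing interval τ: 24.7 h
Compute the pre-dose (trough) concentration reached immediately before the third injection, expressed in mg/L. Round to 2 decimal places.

4.04 mg/L

C₀ per dose = Dose / Vd = 1480 / 177 = 8.362 mg/L
k = ln2 / t½ = 0.693147 / 16.6 = 0.04176 h⁻¹
Fraction remaining after one interval: r = e^(−kτ) = e^(−0.04176 × 24.7) = 0.3565
Before dose 3, 2 doses have been given (aged 1τ, 2τ).
C_trough = C₀ × (r + r²) = 8.362 × (0.3565 + 0.1271) = 4.044 mg/L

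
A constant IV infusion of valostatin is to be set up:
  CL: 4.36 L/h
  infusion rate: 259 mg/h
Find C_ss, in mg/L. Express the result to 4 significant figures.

At steady state Css = R₀ / CL = 259 / 4.360 = 59.40 mg/L

59.40 mg/L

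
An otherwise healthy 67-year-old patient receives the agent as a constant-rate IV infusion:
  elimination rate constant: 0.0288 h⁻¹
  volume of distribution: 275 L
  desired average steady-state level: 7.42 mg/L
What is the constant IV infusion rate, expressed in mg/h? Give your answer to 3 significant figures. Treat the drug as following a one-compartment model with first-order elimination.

CL = k × Vd = 0.02880 × 275 = 7.920 L/h
At steady state, infusion rate R₀ = Css × CL = 7.42 × 7.920 = 58.77 mg/h

58.8 mg/h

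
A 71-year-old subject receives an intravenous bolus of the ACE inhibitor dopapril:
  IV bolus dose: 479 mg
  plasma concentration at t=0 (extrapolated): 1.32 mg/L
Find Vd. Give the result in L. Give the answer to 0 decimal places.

363 L

Vd = Dose / C₀ = 479.0 / 1.32 = 362.9 L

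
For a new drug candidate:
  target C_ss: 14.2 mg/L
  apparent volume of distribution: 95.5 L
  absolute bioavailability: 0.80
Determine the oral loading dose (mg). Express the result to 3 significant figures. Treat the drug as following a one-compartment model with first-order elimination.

1700 mg

LD = Css × Vd / F = 14.2 × 95.5 / 0.80 = 1695 mg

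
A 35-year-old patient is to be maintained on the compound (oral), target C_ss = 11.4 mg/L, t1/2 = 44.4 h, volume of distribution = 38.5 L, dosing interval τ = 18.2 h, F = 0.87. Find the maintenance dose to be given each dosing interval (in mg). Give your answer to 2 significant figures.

140 mg

k = ln2 / t½ = 0.693147 / 44.4 = 0.01561 h⁻¹
CL = k × Vd = 0.01561 × 38.5 = 0.6010 L/h
At steady state, F × (Dose/τ) = Css × CL.
Dose = Css × CL × τ / F = 11.4 × 0.6010 × 18.2 / 0.87 = 143.3 mg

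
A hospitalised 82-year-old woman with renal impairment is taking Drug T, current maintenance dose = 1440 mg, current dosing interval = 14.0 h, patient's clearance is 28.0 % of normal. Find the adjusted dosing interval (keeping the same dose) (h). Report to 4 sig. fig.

To keep the same average steady-state level, dosing rate must scale with clearance.
CL ratio = 28.0 / 100 = 0.2800
New interval (same dose) = 14.0 / 0.2800 = 50.00 h

50.00 h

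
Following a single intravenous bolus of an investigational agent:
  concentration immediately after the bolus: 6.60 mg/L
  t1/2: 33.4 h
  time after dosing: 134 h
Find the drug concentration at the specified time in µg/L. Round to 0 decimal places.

k = ln2 / t½ = 0.693147 / 33.4 = 0.02075 h⁻¹
C = C₀ · e^(−k·t) = 6.600 × e^(−0.02075 × 134)
  = 6.600 × 0.06201 = 0.4093 mg/L
Convert: 0.4093 mg/L × 1000 = 409.3 µg/L

409 µg/L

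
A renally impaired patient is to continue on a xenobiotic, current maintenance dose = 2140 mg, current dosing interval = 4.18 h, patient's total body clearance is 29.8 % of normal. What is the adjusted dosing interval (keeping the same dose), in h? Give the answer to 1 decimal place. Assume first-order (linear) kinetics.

14.0 h

To keep the same average steady-state level, dosing rate must scale with clearance.
CL ratio = 29.8 / 100 = 0.2980
New interval (same dose) = 4.18 / 0.2980 = 14.03 h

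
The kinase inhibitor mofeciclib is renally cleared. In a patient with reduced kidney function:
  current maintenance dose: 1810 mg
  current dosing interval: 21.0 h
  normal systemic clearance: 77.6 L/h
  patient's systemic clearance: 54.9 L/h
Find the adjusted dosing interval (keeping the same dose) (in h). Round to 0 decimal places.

30 h

To keep the same average steady-state level, dosing rate must scale with clearance.
CL ratio = 54.9 / 77.6 = 0.7075
New interval (same dose) = 21.0 / 0.7075 = 29.68 h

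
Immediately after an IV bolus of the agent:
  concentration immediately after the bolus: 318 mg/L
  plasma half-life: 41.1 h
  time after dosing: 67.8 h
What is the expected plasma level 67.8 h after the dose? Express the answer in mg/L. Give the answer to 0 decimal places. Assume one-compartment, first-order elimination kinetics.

101 mg/L

k = ln2 / t½ = 0.693147 / 41.1 = 0.01686 h⁻¹
C = C₀ · e^(−k·t) = 318.0 × e^(−0.01686 × 67.8)
  = 318.0 × 0.3188 = 101.4 mg/L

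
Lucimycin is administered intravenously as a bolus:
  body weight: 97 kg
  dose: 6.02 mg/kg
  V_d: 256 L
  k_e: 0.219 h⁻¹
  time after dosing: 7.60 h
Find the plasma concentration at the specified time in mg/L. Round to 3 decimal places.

Total dose = 6.02 × 97 = 583.9 mg
C₀ = Dose / Vd = 583.9 / 256 = 2.281 mg/L
C = C₀ · e^(−k·t) = 2.281 × e^(−0.2190 × 7.60)
  = 2.281 × 0.1893 = 0.4318 mg/L

0.432 mg/L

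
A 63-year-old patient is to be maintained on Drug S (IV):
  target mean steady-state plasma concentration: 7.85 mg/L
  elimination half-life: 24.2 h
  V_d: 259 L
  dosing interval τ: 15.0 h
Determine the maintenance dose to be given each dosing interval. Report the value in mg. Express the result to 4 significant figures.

k = ln2 / t½ = 0.693147 / 24.2 = 0.02864 h⁻¹
CL = k × Vd = 0.02864 × 259 = 7.418 L/h
At steady state, Dose/τ = Css × CL.
Dose = Css × CL × τ = 7.85 × 7.418 × 15.0 = 873.5 mg

873.5 mg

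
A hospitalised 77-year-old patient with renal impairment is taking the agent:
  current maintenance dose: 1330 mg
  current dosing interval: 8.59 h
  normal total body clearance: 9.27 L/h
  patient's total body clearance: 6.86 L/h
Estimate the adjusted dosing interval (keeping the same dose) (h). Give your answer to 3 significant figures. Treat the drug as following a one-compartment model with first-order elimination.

To keep the same average steady-state level, dosing rate must scale with clearance.
CL ratio = 6.86 / 9.27 = 0.7400
New interval (same dose) = 8.59 / 0.7400 = 11.61 h

11.6 h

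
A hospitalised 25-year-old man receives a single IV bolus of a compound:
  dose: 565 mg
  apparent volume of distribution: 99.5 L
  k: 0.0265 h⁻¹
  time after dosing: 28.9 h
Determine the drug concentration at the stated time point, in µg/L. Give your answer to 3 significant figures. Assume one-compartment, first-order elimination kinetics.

C₀ = Dose / Vd = 565.0 / 99.5 = 5.678 mg/L
C = C₀ · e^(−k·t) = 5.678 × e^(−0.02650 × 28.9)
  = 5.678 × 0.4649 = 2.640 mg/L
Convert: 2.640 mg/L × 1000 = 2640 µg/L

2640 µg/L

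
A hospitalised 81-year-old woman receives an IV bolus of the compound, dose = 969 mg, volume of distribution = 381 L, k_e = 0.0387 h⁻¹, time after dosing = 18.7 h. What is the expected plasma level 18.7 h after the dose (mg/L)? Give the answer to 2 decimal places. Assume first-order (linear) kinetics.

1.23 mg/L

C₀ = Dose / Vd = 969.0 / 381 = 2.543 mg/L
C = C₀ · e^(−k·t) = 2.543 × e^(−0.03870 × 18.7)
  = 2.543 × 0.4850 = 1.233 mg/L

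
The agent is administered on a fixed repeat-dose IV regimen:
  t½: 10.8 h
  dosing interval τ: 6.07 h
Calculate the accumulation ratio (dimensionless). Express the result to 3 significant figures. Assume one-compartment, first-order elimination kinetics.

k = ln2 / t½ = 0.693147 / 10.8 = 0.06418 h⁻¹
e^(−kτ) = e^(−0.06418 × 6.07) = 0.6773
Accumulation ratio R = 1 / (1 − e^(−kτ)) = 1 / (1 − 0.6773) = 3.099

3.10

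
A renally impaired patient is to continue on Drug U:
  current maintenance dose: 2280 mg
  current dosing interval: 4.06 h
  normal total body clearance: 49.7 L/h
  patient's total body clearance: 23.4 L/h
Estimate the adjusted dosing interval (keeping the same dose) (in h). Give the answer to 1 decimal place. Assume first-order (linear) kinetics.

8.6 h

To keep the same average steady-state level, dosing rate must scale with clearance.
CL ratio = 23.4 / 49.7 = 0.4708
New interval (same dose) = 4.06 / 0.4708 = 8.624 h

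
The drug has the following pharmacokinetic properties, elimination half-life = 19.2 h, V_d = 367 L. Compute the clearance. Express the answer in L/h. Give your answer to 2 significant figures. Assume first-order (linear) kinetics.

k = ln2 / t½ = 0.693147 / 19.2 = 0.03610 h⁻¹
CL = k × Vd = 0.03610 × 367 = 13.25 L/h

13 L/h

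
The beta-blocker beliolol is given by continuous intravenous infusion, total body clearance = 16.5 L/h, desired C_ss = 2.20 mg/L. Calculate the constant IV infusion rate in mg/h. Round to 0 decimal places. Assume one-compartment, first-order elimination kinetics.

36 mg/h

At steady state, infusion rate R₀ = Css × CL = 2.20 × 16.50 = 36.30 mg/h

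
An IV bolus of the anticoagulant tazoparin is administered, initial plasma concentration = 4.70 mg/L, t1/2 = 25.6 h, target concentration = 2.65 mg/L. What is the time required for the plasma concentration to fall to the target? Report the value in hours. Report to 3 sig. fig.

k = ln2 / t½ = 0.693147 / 25.6 = 0.02708 h⁻¹
t = ln(C₀ / C) / k = ln(4.700 / 2.65) / 0.02708
  = ln(1.774) / 0.02708 = 0.5732 / 0.02708 = 21.17 h

21.2 h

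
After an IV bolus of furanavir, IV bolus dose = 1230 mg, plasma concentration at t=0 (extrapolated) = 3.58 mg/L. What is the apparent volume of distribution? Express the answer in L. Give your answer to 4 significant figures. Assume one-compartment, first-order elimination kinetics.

Vd = Dose / C₀ = 1230 / 3.58 = 343.6 L

343.6 L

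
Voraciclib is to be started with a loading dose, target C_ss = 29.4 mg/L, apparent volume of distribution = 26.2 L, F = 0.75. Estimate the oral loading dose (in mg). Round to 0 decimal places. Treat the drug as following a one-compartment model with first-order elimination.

1027 mg

LD = Css × Vd / F = 29.4 × 26.2 / 0.75 = 1027 mg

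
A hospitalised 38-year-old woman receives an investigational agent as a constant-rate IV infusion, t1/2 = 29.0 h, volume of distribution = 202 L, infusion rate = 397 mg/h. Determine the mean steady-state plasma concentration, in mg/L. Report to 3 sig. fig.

k = ln2 / t½ = 0.693147 / 29.0 = 0.02390 h⁻¹
CL = k × Vd = 0.02390 × 202 = 4.828 L/h
At steady state Css = R₀ / CL = 397 / 4.828 = 82.23 mg/L

82.2 mg/L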